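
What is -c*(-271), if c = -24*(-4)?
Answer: 26016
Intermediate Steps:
c = 96
-c*(-271) = -96*(-271) = -1*(-26016) = 26016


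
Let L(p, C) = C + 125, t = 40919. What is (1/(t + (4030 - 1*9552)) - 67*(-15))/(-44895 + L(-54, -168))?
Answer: -17786993/795335193 ≈ -0.022364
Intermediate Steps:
L(p, C) = 125 + C
(1/(t + (4030 - 1*9552)) - 67*(-15))/(-44895 + L(-54, -168)) = (1/(40919 + (4030 - 1*9552)) - 67*(-15))/(-44895 + (125 - 168)) = (1/(40919 + (4030 - 9552)) + 1005)/(-44895 - 43) = (1/(40919 - 5522) + 1005)/(-44938) = (1/35397 + 1005)*(-1/44938) = (35573986/35397)*(-1/44938) = -17786993/795335193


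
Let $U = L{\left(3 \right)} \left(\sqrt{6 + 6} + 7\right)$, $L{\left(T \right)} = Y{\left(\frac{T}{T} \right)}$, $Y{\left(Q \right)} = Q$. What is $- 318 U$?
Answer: $-2226 - 636 \sqrt{3} \approx -3327.6$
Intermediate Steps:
$L{\left(T \right)} = 1$ ($L{\left(T \right)} = \frac{T}{T} = 1$)
$U = 7 + 2 \sqrt{3}$ ($U = 1 \left(\sqrt{6 + 6} + 7\right) = 1 \left(\sqrt{12} + 7\right) = 1 \left(2 \sqrt{3} + 7\right) = 1 \left(7 + 2 \sqrt{3}\right) = 7 + 2 \sqrt{3} \approx 10.464$)
$- 318 U = - 318 \left(7 + 2 \sqrt{3}\right) = -2226 - 636 \sqrt{3}$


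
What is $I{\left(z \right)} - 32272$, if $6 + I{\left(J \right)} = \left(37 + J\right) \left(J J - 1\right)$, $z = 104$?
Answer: $1492637$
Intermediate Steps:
$I{\left(J \right)} = -6 + \left(-1 + J^{2}\right) \left(37 + J\right)$ ($I{\left(J \right)} = -6 + \left(37 + J\right) \left(J J - 1\right) = -6 + \left(37 + J\right) \left(J^{2} - 1\right) = -6 + \left(37 + J\right) \left(-1 + J^{2}\right) = -6 + \left(-1 + J^{2}\right) \left(37 + J\right)$)
$I{\left(z \right)} - 32272 = \left(-43 + 104^{3} - 104 + 37 \cdot 104^{2}\right) - 32272 = \left(-43 + 1124864 - 104 + 37 \cdot 10816\right) - 32272 = \left(-43 + 1124864 - 104 + 400192\right) - 32272 = 1524909 - 32272 = 1492637$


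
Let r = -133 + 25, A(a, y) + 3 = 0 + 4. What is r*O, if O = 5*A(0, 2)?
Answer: -540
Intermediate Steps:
A(a, y) = 1 (A(a, y) = -3 + (0 + 4) = -3 + 4 = 1)
r = -108
O = 5 (O = 5*1 = 5)
r*O = -108*5 = -540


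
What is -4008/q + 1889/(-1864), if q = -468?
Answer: 548905/72696 ≈ 7.5507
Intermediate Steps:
-4008/q + 1889/(-1864) = -4008/(-468) + 1889/(-1864) = -4008*(-1/468) + 1889*(-1/1864) = 334/39 - 1889/1864 = 548905/72696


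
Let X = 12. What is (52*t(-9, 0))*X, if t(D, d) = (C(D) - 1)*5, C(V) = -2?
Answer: -9360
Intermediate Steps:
t(D, d) = -15 (t(D, d) = (-2 - 1)*5 = -3*5 = -15)
(52*t(-9, 0))*X = (52*(-15))*12 = -780*12 = -9360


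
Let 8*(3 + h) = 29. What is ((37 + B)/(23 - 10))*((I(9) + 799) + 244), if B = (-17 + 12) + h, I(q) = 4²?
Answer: 276399/104 ≈ 2657.7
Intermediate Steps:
h = 5/8 (h = -3 + (⅛)*29 = -3 + 29/8 = 5/8 ≈ 0.62500)
I(q) = 16
B = -35/8 (B = (-17 + 12) + 5/8 = -5 + 5/8 = -35/8 ≈ -4.3750)
((37 + B)/(23 - 10))*((I(9) + 799) + 244) = ((37 - 35/8)/(23 - 10))*((16 + 799) + 244) = ((261/8)/13)*(815 + 244) = ((261/8)*(1/13))*1059 = (261/104)*1059 = 276399/104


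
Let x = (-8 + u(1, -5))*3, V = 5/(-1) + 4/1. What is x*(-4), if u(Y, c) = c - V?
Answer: 144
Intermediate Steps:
V = -1 (V = 5*(-1) + 4*1 = -5 + 4 = -1)
u(Y, c) = 1 + c (u(Y, c) = c - 1*(-1) = c + 1 = 1 + c)
x = -36 (x = (-8 + (1 - 5))*3 = (-8 - 4)*3 = -12*3 = -36)
x*(-4) = -36*(-4) = 144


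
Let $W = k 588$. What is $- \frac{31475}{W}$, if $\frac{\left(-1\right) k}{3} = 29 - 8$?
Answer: $\frac{31475}{37044} \approx 0.84967$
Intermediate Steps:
$k = -63$ ($k = - 3 \left(29 - 8\right) = \left(-3\right) 21 = -63$)
$W = -37044$ ($W = \left(-63\right) 588 = -37044$)
$- \frac{31475}{W} = - \frac{31475}{-37044} = \left(-31475\right) \left(- \frac{1}{37044}\right) = \frac{31475}{37044}$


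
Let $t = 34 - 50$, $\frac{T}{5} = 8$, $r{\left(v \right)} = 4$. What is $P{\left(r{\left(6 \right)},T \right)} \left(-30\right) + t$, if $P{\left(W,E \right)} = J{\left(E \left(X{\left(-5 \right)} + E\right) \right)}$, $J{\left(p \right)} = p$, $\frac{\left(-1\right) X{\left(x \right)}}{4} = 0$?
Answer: $-48016$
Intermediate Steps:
$X{\left(x \right)} = 0$ ($X{\left(x \right)} = \left(-4\right) 0 = 0$)
$T = 40$ ($T = 5 \cdot 8 = 40$)
$P{\left(W,E \right)} = E^{2}$ ($P{\left(W,E \right)} = E \left(0 + E\right) = E E = E^{2}$)
$t = -16$
$P{\left(r{\left(6 \right)},T \right)} \left(-30\right) + t = 40^{2} \left(-30\right) - 16 = 1600 \left(-30\right) - 16 = -48000 - 16 = -48016$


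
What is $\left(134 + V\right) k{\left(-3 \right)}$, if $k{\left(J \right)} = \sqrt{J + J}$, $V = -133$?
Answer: $i \sqrt{6} \approx 2.4495 i$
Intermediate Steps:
$k{\left(J \right)} = \sqrt{2} \sqrt{J}$ ($k{\left(J \right)} = \sqrt{2 J} = \sqrt{2} \sqrt{J}$)
$\left(134 + V\right) k{\left(-3 \right)} = \left(134 - 133\right) \sqrt{2} \sqrt{-3} = 1 \sqrt{2} i \sqrt{3} = 1 i \sqrt{6} = i \sqrt{6}$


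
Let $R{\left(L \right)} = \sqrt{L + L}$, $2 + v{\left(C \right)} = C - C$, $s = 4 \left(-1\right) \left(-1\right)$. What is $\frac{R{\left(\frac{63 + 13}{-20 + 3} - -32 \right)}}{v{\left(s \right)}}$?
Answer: $- \frac{3 \sqrt{442}}{17} \approx -3.7101$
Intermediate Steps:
$s = 4$ ($s = \left(-4\right) \left(-1\right) = 4$)
$v{\left(C \right)} = -2$ ($v{\left(C \right)} = -2 + \left(C - C\right) = -2 + 0 = -2$)
$R{\left(L \right)} = \sqrt{2} \sqrt{L}$ ($R{\left(L \right)} = \sqrt{2 L} = \sqrt{2} \sqrt{L}$)
$\frac{R{\left(\frac{63 + 13}{-20 + 3} - -32 \right)}}{v{\left(s \right)}} = \frac{\sqrt{2} \sqrt{\frac{63 + 13}{-20 + 3} - -32}}{-2} = \sqrt{2} \sqrt{\frac{76}{-17} + 32} \left(- \frac{1}{2}\right) = \sqrt{2} \sqrt{76 \left(- \frac{1}{17}\right) + 32} \left(- \frac{1}{2}\right) = \sqrt{2} \sqrt{- \frac{76}{17} + 32} \left(- \frac{1}{2}\right) = \sqrt{2} \sqrt{\frac{468}{17}} \left(- \frac{1}{2}\right) = \sqrt{2} \frac{6 \sqrt{221}}{17} \left(- \frac{1}{2}\right) = \frac{6 \sqrt{442}}{17} \left(- \frac{1}{2}\right) = - \frac{3 \sqrt{442}}{17}$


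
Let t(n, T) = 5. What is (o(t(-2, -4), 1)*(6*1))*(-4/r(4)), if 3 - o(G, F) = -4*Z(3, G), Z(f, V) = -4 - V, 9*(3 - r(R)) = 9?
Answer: 396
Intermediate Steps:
r(R) = 2 (r(R) = 3 - 1/9*9 = 3 - 1 = 2)
o(G, F) = -13 - 4*G (o(G, F) = 3 - (-4)*(-4 - G) = 3 - (16 + 4*G) = 3 + (-16 - 4*G) = -13 - 4*G)
(o(t(-2, -4), 1)*(6*1))*(-4/r(4)) = ((-13 - 4*5)*(6*1))*(-4/2) = ((-13 - 20)*6)*(-4*1/2) = -33*6*(-2) = -198*(-2) = 396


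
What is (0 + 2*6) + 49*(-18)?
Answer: -870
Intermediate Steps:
(0 + 2*6) + 49*(-18) = (0 + 12) - 882 = 12 - 882 = -870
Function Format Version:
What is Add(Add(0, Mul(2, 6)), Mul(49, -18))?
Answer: -870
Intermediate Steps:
Add(Add(0, Mul(2, 6)), Mul(49, -18)) = Add(Add(0, 12), -882) = Add(12, -882) = -870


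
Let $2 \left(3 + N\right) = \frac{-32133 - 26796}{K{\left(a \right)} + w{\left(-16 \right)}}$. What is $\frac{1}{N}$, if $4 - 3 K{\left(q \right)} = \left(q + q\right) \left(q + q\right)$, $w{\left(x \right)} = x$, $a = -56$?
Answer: $\frac{8392}{33753} \approx 0.24863$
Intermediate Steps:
$K{\left(q \right)} = \frac{4}{3} - \frac{4 q^{2}}{3}$ ($K{\left(q \right)} = \frac{4}{3} - \frac{\left(q + q\right) \left(q + q\right)}{3} = \frac{4}{3} - \frac{2 q 2 q}{3} = \frac{4}{3} - \frac{4 q^{2}}{3}$)
$N = \frac{33753}{8392}$ ($N = -3 + \frac{\left(-32133 - 26796\right) \frac{1}{\left(\frac{4}{3} - \frac{4 \left(-56\right)^{2}}{3}\right) - 16}}{2} = -3 + \frac{\left(-58929\right) \frac{1}{\left(\frac{4}{3} - \frac{12544}{3}\right) - 16}}{2} = -3 + \frac{\left(-58929\right) \frac{1}{-4180 - 16}}{2} = -3 + \frac{\left(-58929\right) \frac{1}{-4196}}{2} = -3 + \frac{\left(-58929\right) \left(- \frac{1}{4196}\right)}{2} = -3 + \frac{1}{2} \cdot \frac{58929}{4196} = -3 + \frac{58929}{8392} = \frac{33753}{8392} \approx 4.022$)
$\frac{1}{N} = \frac{1}{\frac{33753}{8392}} = \frac{8392}{33753}$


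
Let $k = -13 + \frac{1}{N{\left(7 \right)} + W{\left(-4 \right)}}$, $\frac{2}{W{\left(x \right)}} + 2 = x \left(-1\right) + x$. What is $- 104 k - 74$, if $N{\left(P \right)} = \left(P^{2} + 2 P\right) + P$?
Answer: $\frac{88078}{69} \approx 1276.5$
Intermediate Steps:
$N{\left(P \right)} = P^{2} + 3 P$
$W{\left(x \right)} = -1$ ($W{\left(x \right)} = \frac{2}{-2 + \left(x \left(-1\right) + x\right)} = \frac{2}{-2 + \left(- x + x\right)} = \frac{2}{-2 + 0} = \frac{2}{-2} = 2 \left(- \frac{1}{2}\right) = -1$)
$k = - \frac{896}{69}$ ($k = -13 + \frac{1}{7 \left(3 + 7\right) - 1} = -13 + \frac{1}{7 \cdot 10 - 1} = -13 + \frac{1}{70 - 1} = -13 + \frac{1}{69} = - \frac{896}{69} \approx -12.986$)
$- 104 k - 74 = \left(-104\right) \left(- \frac{896}{69}\right) - 74 = \frac{93184}{69} - 74 = \frac{88078}{69}$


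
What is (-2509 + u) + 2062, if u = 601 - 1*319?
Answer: -165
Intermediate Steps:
u = 282 (u = 601 - 319 = 282)
(-2509 + u) + 2062 = (-2509 + 282) + 2062 = -2227 + 2062 = -165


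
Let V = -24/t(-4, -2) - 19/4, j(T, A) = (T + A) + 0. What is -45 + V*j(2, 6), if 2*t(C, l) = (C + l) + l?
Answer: -35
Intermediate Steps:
j(T, A) = A + T (j(T, A) = (A + T) + 0 = A + T)
t(C, l) = l + C/2 (t(C, l) = ((C + l) + l)/2 = (C + 2*l)/2 = l + C/2)
V = 5/4 (V = -24/(-2 + (½)*(-4)) - 19/4 = -24/(-2 - 2) - 19*¼ = -24/(-4) - 19/4 = -24*(-¼) - 19/4 = 6 - 19/4 = 5/4 ≈ 1.2500)
-45 + V*j(2, 6) = -45 + 5*(6 + 2)/4 = -45 + (5/4)*8 = -45 + 10 = -35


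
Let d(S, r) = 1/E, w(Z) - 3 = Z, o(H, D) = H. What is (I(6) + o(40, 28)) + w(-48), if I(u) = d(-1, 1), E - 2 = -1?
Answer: -4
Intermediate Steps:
E = 1 (E = 2 - 1 = 1)
w(Z) = 3 + Z
d(S, r) = 1 (d(S, r) = 1/1 = 1)
I(u) = 1
(I(6) + o(40, 28)) + w(-48) = (1 + 40) + (3 - 48) = 41 - 45 = -4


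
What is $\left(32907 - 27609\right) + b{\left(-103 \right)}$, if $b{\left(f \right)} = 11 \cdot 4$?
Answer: $5342$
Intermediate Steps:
$b{\left(f \right)} = 44$
$\left(32907 - 27609\right) + b{\left(-103 \right)} = \left(32907 - 27609\right) + 44 = 5298 + 44 = 5342$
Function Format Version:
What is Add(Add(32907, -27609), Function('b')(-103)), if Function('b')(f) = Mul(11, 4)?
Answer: 5342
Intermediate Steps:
Function('b')(f) = 44
Add(Add(32907, -27609), Function('b')(-103)) = Add(Add(32907, -27609), 44) = Add(5298, 44) = 5342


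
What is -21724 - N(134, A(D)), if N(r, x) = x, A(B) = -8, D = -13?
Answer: -21716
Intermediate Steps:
-21724 - N(134, A(D)) = -21724 - 1*(-8) = -21724 + 8 = -21716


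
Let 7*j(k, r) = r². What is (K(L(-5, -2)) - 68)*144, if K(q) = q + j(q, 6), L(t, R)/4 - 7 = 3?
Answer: -23040/7 ≈ -3291.4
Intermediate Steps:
L(t, R) = 40 (L(t, R) = 28 + 4*3 = 28 + 12 = 40)
j(k, r) = r²/7
K(q) = 36/7 + q (K(q) = q + (⅐)*6² = q + (⅐)*36 = q + 36/7 = 36/7 + q)
(K(L(-5, -2)) - 68)*144 = ((36/7 + 40) - 68)*144 = (316/7 - 68)*144 = -160/7*144 = -23040/7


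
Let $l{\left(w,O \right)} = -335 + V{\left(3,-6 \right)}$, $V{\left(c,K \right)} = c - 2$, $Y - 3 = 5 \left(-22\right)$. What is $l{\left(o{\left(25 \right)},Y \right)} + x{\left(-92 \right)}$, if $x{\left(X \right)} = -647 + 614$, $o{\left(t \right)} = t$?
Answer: $-367$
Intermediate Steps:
$x{\left(X \right)} = -33$
$Y = -107$ ($Y = 3 + 5 \left(-22\right) = 3 - 110 = -107$)
$V{\left(c,K \right)} = -2 + c$ ($V{\left(c,K \right)} = c - 2 = -2 + c$)
$l{\left(w,O \right)} = -334$ ($l{\left(w,O \right)} = -335 + \left(-2 + 3\right) = -335 + 1 = -334$)
$l{\left(o{\left(25 \right)},Y \right)} + x{\left(-92 \right)} = -334 - 33 = -367$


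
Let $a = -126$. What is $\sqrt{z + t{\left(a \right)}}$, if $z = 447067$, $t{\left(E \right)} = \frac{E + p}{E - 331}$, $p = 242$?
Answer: $\frac{\sqrt{93369442871}}{457} \approx 668.63$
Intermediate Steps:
$t{\left(E \right)} = \frac{242 + E}{-331 + E}$ ($t{\left(E \right)} = \frac{E + 242}{E - 331} = \frac{242 + E}{-331 + E}$)
$\sqrt{z + t{\left(a \right)}} = \sqrt{447067 + \frac{242 - 126}{-331 - 126}} = \sqrt{447067 + \frac{1}{-457} \cdot 116} = \sqrt{447067 - \frac{116}{457}} = \sqrt{\frac{204309503}{457}} = \frac{\sqrt{93369442871}}{457}$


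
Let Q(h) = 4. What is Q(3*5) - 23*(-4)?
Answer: 96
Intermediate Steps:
Q(3*5) - 23*(-4) = 4 - 23*(-4) = 4 + 92 = 96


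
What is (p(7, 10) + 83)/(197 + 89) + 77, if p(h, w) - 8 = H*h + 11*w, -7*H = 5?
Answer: 11109/143 ≈ 77.685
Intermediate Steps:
H = -5/7 (H = -⅐*5 = -5/7 ≈ -0.71429)
p(h, w) = 8 + 11*w - 5*h/7 (p(h, w) = 8 + (-5*h/7 + 11*w) = 8 + (11*w - 5*h/7) = 8 + 11*w - 5*h/7)
(p(7, 10) + 83)/(197 + 89) + 77 = ((8 + 11*10 - 5/7*7) + 83)/(197 + 89) + 77 = ((8 + 110 - 5) + 83)/286 + 77 = (113 + 83)*(1/286) + 77 = 196*(1/286) + 77 = 98/143 + 77 = 11109/143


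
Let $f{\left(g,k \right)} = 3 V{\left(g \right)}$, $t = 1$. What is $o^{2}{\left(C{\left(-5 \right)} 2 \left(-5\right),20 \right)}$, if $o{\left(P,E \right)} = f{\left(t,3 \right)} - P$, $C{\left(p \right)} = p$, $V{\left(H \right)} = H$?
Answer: $2209$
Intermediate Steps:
$f{\left(g,k \right)} = 3 g$
$o{\left(P,E \right)} = 3 - P$ ($o{\left(P,E \right)} = 3 \cdot 1 - P = 3 - P$)
$o^{2}{\left(C{\left(-5 \right)} 2 \left(-5\right),20 \right)} = \left(3 - \left(-5\right) 2 \left(-5\right)\right)^{2} = \left(3 - \left(-10\right) \left(-5\right)\right)^{2} = \left(3 - 50\right)^{2} = \left(-47\right)^{2} = 2209$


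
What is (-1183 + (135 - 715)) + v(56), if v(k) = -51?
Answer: -1814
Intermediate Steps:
(-1183 + (135 - 715)) + v(56) = (-1183 + (135 - 715)) - 51 = (-1183 - 580) - 51 = -1763 - 51 = -1814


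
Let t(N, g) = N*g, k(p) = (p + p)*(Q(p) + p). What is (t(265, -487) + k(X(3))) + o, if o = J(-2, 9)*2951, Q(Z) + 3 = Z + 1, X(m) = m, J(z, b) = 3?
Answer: -120178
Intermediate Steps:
Q(Z) = -2 + Z (Q(Z) = -3 + (Z + 1) = -3 + (1 + Z) = -2 + Z)
o = 8853 (o = 3*2951 = 8853)
k(p) = 2*p*(-2 + 2*p) (k(p) = (p + p)*((-2 + p) + p) = (2*p)*(-2 + 2*p) = 2*p*(-2 + 2*p))
(t(265, -487) + k(X(3))) + o = (265*(-487) + 4*3*(-1 + 3)) + 8853 = (-129055 + 4*3*2) + 8853 = (-129055 + 24) + 8853 = -129031 + 8853 = -120178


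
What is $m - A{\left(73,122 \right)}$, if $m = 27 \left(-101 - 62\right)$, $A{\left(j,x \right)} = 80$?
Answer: $-4481$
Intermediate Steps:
$m = -4401$ ($m = 27 \left(-163\right) = -4401$)
$m - A{\left(73,122 \right)} = -4401 - 80 = -4481$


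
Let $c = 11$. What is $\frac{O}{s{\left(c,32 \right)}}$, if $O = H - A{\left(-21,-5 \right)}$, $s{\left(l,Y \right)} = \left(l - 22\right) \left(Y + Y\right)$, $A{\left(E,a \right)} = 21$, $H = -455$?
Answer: $\frac{119}{176} \approx 0.67614$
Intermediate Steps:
$s{\left(l,Y \right)} = 2 Y \left(-22 + l\right)$ ($s{\left(l,Y \right)} = \left(-22 + l\right) 2 Y = 2 Y \left(-22 + l\right)$)
$O = -476$ ($O = -455 - 21 = -476$)
$\frac{O}{s{\left(c,32 \right)}} = - \frac{476}{2 \cdot 32 \left(-22 + 11\right)} = - \frac{476}{2 \cdot 32 \left(-11\right)} = - \frac{476}{-704} = \left(-476\right) \left(- \frac{1}{704}\right) = \frac{119}{176}$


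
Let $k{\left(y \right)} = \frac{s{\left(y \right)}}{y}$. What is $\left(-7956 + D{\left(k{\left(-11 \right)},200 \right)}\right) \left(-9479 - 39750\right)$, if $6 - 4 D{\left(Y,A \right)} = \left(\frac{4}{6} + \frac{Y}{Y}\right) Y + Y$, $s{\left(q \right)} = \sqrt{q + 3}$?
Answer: $\frac{783184161}{2} - \frac{196916 i \sqrt{2}}{33} \approx 3.9159 \cdot 10^{8} - 8438.8 i$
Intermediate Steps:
$s{\left(q \right)} = \sqrt{3 + q}$
$k{\left(y \right)} = \frac{\sqrt{3 + y}}{y}$
$D{\left(Y,A \right)} = \frac{3}{2} - \frac{2 Y}{3}$ ($D{\left(Y,A \right)} = \frac{3}{2} - \frac{\left(\frac{4}{6} + \frac{Y}{Y}\right) Y + Y}{4} = \frac{3}{2} - \frac{\left(4 \cdot \frac{1}{6} + 1\right) Y + Y}{4} = \frac{3}{2} - \frac{\left(\frac{2}{3} + 1\right) Y + Y}{4} = \frac{3}{2} - \frac{\frac{5 Y}{3} + Y}{4} = \frac{3}{2} - \frac{\frac{8}{3} Y}{4} = \frac{3}{2} - \frac{2 Y}{3}$)
$\left(-7956 + D{\left(k{\left(-11 \right)},200 \right)}\right) \left(-9479 - 39750\right) = \left(-7956 + \left(\frac{3}{2} - \frac{2 \frac{\sqrt{3 - 11}}{-11}}{3}\right)\right) \left(-9479 - 39750\right) = \left(-7956 + \left(\frac{3}{2} - \frac{2 \left(- \frac{\sqrt{-8}}{11}\right)}{3}\right)\right) \left(-49229\right) = \left(-7956 + \left(\frac{3}{2} - \frac{2 \left(- \frac{2 i \sqrt{2}}{11}\right)}{3}\right)\right) \left(-49229\right) = \left(-7956 + \left(\frac{3}{2} + \frac{4 i \sqrt{2}}{33}\right)\right) \left(-49229\right) = \left(- \frac{15909}{2} + \frac{4 i \sqrt{2}}{33}\right) \left(-49229\right) = \frac{783184161}{2} - \frac{196916 i \sqrt{2}}{33}$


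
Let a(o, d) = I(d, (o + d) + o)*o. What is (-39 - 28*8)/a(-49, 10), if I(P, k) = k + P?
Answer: -263/3822 ≈ -0.068812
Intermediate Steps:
I(P, k) = P + k
a(o, d) = o*(2*d + 2*o) (a(o, d) = (d + ((o + d) + o))*o = (d + ((d + o) + o))*o = (d + (d + 2*o))*o = (2*d + 2*o)*o = o*(2*d + 2*o))
(-39 - 28*8)/a(-49, 10) = (-39 - 28*8)/((2*(-49)*(10 - 49))) = (-39 - 224)/((2*(-49)*(-39))) = -263/3822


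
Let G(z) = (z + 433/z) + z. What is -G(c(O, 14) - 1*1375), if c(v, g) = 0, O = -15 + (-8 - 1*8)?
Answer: 3781683/1375 ≈ 2750.3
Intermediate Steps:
O = -31 (O = -15 + (-8 - 8) = -15 - 16 = -31)
G(z) = 2*z + 433/z
-G(c(O, 14) - 1*1375) = -(2*(0 - 1*1375) + 433/(0 - 1*1375)) = -(2*(0 - 1375) + 433/(0 - 1375)) = -(2*(-1375) + 433/(-1375)) = -(-2750 + 433*(-1/1375)) = -(-2750 - 433/1375) = -1*(-3781683/1375) = 3781683/1375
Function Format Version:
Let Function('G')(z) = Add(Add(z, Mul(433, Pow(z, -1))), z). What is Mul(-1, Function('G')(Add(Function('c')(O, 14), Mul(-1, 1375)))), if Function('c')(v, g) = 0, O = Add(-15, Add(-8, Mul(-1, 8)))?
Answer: Rational(3781683, 1375) ≈ 2750.3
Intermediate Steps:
O = -31 (O = Add(-15, Add(-8, -8)) = Add(-15, -16) = -31)
Function('G')(z) = Add(Mul(2, z), Mul(433, Pow(z, -1)))
Mul(-1, Function('G')(Add(Function('c')(O, 14), Mul(-1, 1375)))) = Mul(-1, Add(Mul(2, Add(0, Mul(-1, 1375))), Mul(433, Pow(Add(0, Mul(-1, 1375)), -1)))) = Mul(-1, Add(Mul(2, Add(0, -1375)), Mul(433, Pow(Add(0, -1375), -1)))) = Mul(-1, Add(Mul(2, -1375), Mul(433, Pow(-1375, -1)))) = Mul(-1, Add(-2750, Mul(433, Rational(-1, 1375)))) = Mul(-1, Add(-2750, Rational(-433, 1375))) = Mul(-1, Rational(-3781683, 1375)) = Rational(3781683, 1375)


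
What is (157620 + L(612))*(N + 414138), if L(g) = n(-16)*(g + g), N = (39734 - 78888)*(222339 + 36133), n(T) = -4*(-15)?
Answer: -2338280652963000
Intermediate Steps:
n(T) = 60
N = -10120212688 (N = -39154*258472 = -10120212688)
L(g) = 120*g (L(g) = 60*(g + g) = 60*(2*g) = 120*g)
(157620 + L(612))*(N + 414138) = (157620 + 120*612)*(-10120212688 + 414138) = (157620 + 73440)*(-10119798550) = 231060*(-10119798550) = -2338280652963000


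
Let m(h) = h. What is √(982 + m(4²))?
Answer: √998 ≈ 31.591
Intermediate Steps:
√(982 + m(4²)) = √(982 + 4²) = √(982 + 16) = √998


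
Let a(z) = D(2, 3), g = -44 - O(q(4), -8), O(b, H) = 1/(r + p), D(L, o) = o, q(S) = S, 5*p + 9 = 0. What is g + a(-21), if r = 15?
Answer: -2711/66 ≈ -41.076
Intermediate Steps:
p = -9/5 (p = -9/5 + (⅕)*0 = -9/5 + 0 = -9/5 ≈ -1.8000)
O(b, H) = 5/66 (O(b, H) = 1/(15 - 9/5) = 1/(66/5) = 5/66)
g = -2909/66 (g = -44 - 1*5/66 = -44 - 5/66 = -2909/66 ≈ -44.076)
a(z) = 3
g + a(-21) = -2909/66 + 3 = -2711/66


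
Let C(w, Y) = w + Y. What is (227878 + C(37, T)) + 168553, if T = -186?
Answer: 396282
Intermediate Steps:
C(w, Y) = Y + w
(227878 + C(37, T)) + 168553 = (227878 + (-186 + 37)) + 168553 = (227878 - 149) + 168553 = 227729 + 168553 = 396282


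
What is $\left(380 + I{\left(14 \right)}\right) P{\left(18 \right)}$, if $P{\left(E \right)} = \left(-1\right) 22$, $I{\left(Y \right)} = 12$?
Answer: $-8624$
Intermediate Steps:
$P{\left(E \right)} = -22$
$\left(380 + I{\left(14 \right)}\right) P{\left(18 \right)} = \left(380 + 12\right) \left(-22\right) = 392 \left(-22\right) = -8624$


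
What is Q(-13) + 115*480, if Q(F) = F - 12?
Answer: 55175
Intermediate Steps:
Q(F) = -12 + F
Q(-13) + 115*480 = (-12 - 13) + 115*480 = -25 + 55200 = 55175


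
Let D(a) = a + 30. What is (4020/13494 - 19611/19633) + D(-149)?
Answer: -5285350452/44154617 ≈ -119.70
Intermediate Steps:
D(a) = 30 + a
(4020/13494 - 19611/19633) + D(-149) = (4020/13494 - 19611/19633) + (30 - 149) = (4020*(1/13494) - 19611*1/19633) - 119 = (670/2249 - 19611/19633) - 119 = -30951029/44154617 - 119 = -5285350452/44154617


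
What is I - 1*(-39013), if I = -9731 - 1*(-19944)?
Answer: 49226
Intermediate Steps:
I = 10213 (I = -9731 + 19944 = 10213)
I - 1*(-39013) = 10213 - 1*(-39013) = 10213 + 39013 = 49226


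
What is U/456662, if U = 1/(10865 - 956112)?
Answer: -1/431658385514 ≈ -2.3166e-12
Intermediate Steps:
U = -1/945247 (U = 1/(-945247) = -1/945247 ≈ -1.0579e-6)
U/456662 = -1/945247/456662 = -1/945247*1/456662 = -1/431658385514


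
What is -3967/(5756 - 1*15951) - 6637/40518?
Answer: 93070691/413081010 ≈ 0.22531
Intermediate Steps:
-3967/(5756 - 1*15951) - 6637/40518 = -3967/(5756 - 15951) - 6637*1/40518 = -3967/(-10195) - 6637/40518 = -3967*(-1/10195) - 6637/40518 = 3967/10195 - 6637/40518 = 93070691/413081010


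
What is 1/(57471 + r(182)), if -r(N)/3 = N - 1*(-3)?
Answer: 1/56916 ≈ 1.7570e-5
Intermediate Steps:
r(N) = -9 - 3*N (r(N) = -3*(N - 1*(-3)) = -3*(N + 3) = -3*(3 + N) = -9 - 3*N)
1/(57471 + r(182)) = 1/(57471 + (-9 - 3*182)) = 1/(57471 + (-9 - 546)) = 1/(57471 - 555) = 1/56916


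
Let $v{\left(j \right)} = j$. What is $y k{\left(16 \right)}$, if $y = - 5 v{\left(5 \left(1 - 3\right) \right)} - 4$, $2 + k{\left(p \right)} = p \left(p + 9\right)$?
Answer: $18308$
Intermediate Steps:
$k{\left(p \right)} = -2 + p \left(9 + p\right)$ ($k{\left(p \right)} = -2 + p \left(p + 9\right) = -2 + p \left(9 + p\right)$)
$y = 46$ ($y = - 5 \cdot 5 \left(1 - 3\right) - 4 = - 5 \cdot 5 \left(-2\right) - 4 = \left(-5\right) \left(-10\right) - 4 = 50 - 4 = 46$)
$y k{\left(16 \right)} = 46 \left(-2 + 16^{2} + 9 \cdot 16\right) = 46 \left(-2 + 256 + 144\right) = 46 \cdot 398 = 18308$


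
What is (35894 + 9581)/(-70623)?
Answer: -45475/70623 ≈ -0.64391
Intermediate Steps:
(35894 + 9581)/(-70623) = 45475*(-1/70623) = -45475/70623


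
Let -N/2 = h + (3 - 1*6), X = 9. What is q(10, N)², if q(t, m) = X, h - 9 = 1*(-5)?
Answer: 81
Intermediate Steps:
h = 4 (h = 9 + 1*(-5) = 9 - 5 = 4)
N = -2 (N = -2*(4 + (3 - 1*6)) = -2*(4 + (3 - 6)) = -2*(4 - 3) = -2*1 = -2)
q(t, m) = 9
q(10, N)² = 9² = 81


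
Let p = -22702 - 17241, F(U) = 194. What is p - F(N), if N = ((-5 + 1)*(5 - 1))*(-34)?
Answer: -40137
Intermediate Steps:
N = 544 (N = -4*4*(-34) = -16*(-34) = 544)
p = -39943
p - F(N) = -39943 - 1*194 = -39943 - 194 = -40137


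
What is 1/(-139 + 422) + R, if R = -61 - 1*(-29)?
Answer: -9055/283 ≈ -31.996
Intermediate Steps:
R = -32 (R = -61 + 29 = -32)
1/(-139 + 422) + R = 1/(-139 + 422) - 32 = 1/283 - 32 = -9055/283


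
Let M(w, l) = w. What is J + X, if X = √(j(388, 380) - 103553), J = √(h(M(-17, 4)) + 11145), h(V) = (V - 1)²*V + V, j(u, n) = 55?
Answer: 2*√1405 + I*√103498 ≈ 74.967 + 321.71*I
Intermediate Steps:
h(V) = V + V*(-1 + V)² (h(V) = (-1 + V)²*V + V = V*(-1 + V)² + V = V + V*(-1 + V)²)
J = 2*√1405 (J = √(-17*(1 + (-1 - 17)²) + 11145) = √(-17*(1 + (-18)²) + 11145) = √(-17*(1 + 324) + 11145) = √(-17*325 + 11145) = √(-5525 + 11145) = √5620 = 2*√1405 ≈ 74.967)
X = I*√103498 (X = √(55 - 103553) = √(-103498) = I*√103498 ≈ 321.71*I)
J + X = 2*√1405 + I*√103498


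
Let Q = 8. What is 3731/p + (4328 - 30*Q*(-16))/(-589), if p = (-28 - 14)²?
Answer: -1744399/148428 ≈ -11.752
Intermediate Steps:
p = 1764 (p = (-42)² = 1764)
3731/p + (4328 - 30*Q*(-16))/(-589) = 3731/1764 + (4328 - 30*8*(-16))/(-589) = 3731*(1/1764) + (4328 - 240*(-16))*(-1/589) = 533/252 + (4328 - 1*(-3840))*(-1/589) = 533/252 + (4328 + 3840)*(-1/589) = 533/252 + 8168*(-1/589) = 533/252 - 8168/589 = -1744399/148428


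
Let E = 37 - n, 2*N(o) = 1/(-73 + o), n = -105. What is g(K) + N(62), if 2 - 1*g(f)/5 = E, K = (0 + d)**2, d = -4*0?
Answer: -15401/22 ≈ -700.04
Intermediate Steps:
d = 0
N(o) = 1/(2*(-73 + o))
K = 0 (K = (0 + 0)**2 = 0**2 = 0)
E = 142 (E = 37 - 1*(-105) = 37 + 105 = 142)
g(f) = -700 (g(f) = 10 - 5*142 = 10 - 710 = -700)
g(K) + N(62) = -700 + 1/(2*(-73 + 62)) = -700 + (1/2)/(-11) = -700 + (1/2)*(-1/11) = -700 - 1/22 = -15401/22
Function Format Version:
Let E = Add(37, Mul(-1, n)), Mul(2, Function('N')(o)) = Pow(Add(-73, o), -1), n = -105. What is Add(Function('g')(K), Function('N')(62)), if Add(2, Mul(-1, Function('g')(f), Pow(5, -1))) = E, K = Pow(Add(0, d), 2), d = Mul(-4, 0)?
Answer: Rational(-15401, 22) ≈ -700.04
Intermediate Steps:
d = 0
Function('N')(o) = Mul(Rational(1, 2), Pow(Add(-73, o), -1))
K = 0 (K = Pow(Add(0, 0), 2) = Pow(0, 2) = 0)
E = 142 (E = Add(37, Mul(-1, -105)) = Add(37, 105) = 142)
Function('g')(f) = -700 (Function('g')(f) = Add(10, Mul(-5, 142)) = Add(10, -710) = -700)
Add(Function('g')(K), Function('N')(62)) = Add(-700, Mul(Rational(1, 2), Pow(Add(-73, 62), -1))) = Add(-700, Mul(Rational(1, 2), Pow(-11, -1))) = Add(-700, Mul(Rational(1, 2), Rational(-1, 11))) = Add(-700, Rational(-1, 22)) = Rational(-15401, 22)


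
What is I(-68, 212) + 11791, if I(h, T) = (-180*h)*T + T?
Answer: 2606883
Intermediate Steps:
I(h, T) = T - 180*T*h (I(h, T) = -180*T*h + T = T - 180*T*h)
I(-68, 212) + 11791 = 212*(1 - 180*(-68)) + 11791 = 212*(1 + 12240) + 11791 = 212*12241 + 11791 = 2595092 + 11791 = 2606883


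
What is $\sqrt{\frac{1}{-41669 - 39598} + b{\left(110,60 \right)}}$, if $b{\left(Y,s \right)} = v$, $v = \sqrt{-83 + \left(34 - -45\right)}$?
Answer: $\frac{\sqrt{-81267 + 13208650578 i}}{81267} \approx 1.0 + 1.0 i$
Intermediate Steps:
$v = 2 i$ ($v = \sqrt{-83 + \left(34 + 45\right)} = \sqrt{-83 + 79} = \sqrt{-4} = 2 i \approx 2.0 i$)
$b{\left(Y,s \right)} = 2 i$
$\sqrt{\frac{1}{-41669 - 39598} + b{\left(110,60 \right)}} = \sqrt{\frac{1}{-41669 - 39598} + 2 i} = \sqrt{\frac{1}{-81267} + 2 i} = \sqrt{- \frac{1}{81267} + 2 i}$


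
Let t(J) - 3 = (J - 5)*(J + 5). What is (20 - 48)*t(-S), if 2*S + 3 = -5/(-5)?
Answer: 588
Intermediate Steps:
S = -1 (S = -3/2 + (-5/(-5))/2 = -3/2 + (-5*(-⅕))/2 = -3/2 + (½)*1 = -3/2 + ½ = -1)
t(J) = 3 + (-5 + J)*(5 + J) (t(J) = 3 + (J - 5)*(J + 5) = 3 + (-5 + J)*(5 + J))
(20 - 48)*t(-S) = (20 - 48)*(-22 + (-1*(-1))²) = -28*(-22 + 1²) = -28*(-22 + 1) = -28*(-21) = 588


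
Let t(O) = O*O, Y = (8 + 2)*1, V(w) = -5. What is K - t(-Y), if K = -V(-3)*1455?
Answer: 7175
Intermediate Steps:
Y = 10 (Y = 10*1 = 10)
K = 7275 (K = -(-5)*1455 = -1*(-7275) = 7275)
t(O) = O²
K - t(-Y) = 7275 - (-1*10)² = 7275 - 1*(-10)² = 7275 - 1*100 = 7275 - 100 = 7175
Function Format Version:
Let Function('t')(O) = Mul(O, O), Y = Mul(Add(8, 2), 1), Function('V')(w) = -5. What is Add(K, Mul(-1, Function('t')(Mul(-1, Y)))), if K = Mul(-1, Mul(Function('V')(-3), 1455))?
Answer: 7175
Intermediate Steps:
Y = 10 (Y = Mul(10, 1) = 10)
K = 7275 (K = Mul(-1, Mul(-5, 1455)) = Mul(-1, -7275) = 7275)
Function('t')(O) = Pow(O, 2)
Add(K, Mul(-1, Function('t')(Mul(-1, Y)))) = Add(7275, Mul(-1, Pow(Mul(-1, 10), 2))) = Add(7275, Mul(-1, Pow(-10, 2))) = Add(7275, Mul(-1, 100)) = Add(7275, -100) = 7175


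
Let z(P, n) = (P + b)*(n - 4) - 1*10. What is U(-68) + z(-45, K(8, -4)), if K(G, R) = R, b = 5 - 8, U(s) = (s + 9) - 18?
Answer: 297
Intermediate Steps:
U(s) = -9 + s (U(s) = (9 + s) - 18 = -9 + s)
b = -3
z(P, n) = -10 + (-4 + n)*(-3 + P) (z(P, n) = (P - 3)*(n - 4) - 1*10 = (-3 + P)*(-4 + n) - 10 = (-4 + n)*(-3 + P) - 10 = -10 + (-4 + n)*(-3 + P))
U(-68) + z(-45, K(8, -4)) = (-9 - 68) + (2 - 4*(-45) - 3*(-4) - 45*(-4)) = -77 + (2 + 180 + 12 + 180) = -77 + 374 = 297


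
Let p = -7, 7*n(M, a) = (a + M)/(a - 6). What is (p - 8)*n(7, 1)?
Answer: 24/7 ≈ 3.4286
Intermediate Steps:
n(M, a) = (M + a)/(7*(-6 + a)) (n(M, a) = ((a + M)/(a - 6))/7 = ((M + a)/(-6 + a))/7 = (M + a)/(7*(-6 + a)))
(p - 8)*n(7, 1) = (-7 - 8)*((7 + 1)/(7*(-6 + 1))) = -15*8/(7*(-5)) = -15*(-1)*8/(7*5) = -15*(-8/35) = 24/7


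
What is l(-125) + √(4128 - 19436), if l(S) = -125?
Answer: -125 + 2*I*√3827 ≈ -125.0 + 123.73*I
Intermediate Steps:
l(-125) + √(4128 - 19436) = -125 + √(4128 - 19436) = -125 + √(-15308) = -125 + 2*I*√3827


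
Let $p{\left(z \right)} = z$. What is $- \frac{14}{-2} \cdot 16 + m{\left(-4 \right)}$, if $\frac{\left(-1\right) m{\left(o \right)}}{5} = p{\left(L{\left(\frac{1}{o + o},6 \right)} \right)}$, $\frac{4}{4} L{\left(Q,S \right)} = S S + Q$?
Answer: $- \frac{539}{8} \approx -67.375$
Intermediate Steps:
$L{\left(Q,S \right)} = Q + S^{2}$ ($L{\left(Q,S \right)} = S S + Q = S^{2} + Q = Q + S^{2}$)
$m{\left(o \right)} = -180 - \frac{5}{2 o}$ ($m{\left(o \right)} = - 5 \left(\frac{1}{o + o} + 6^{2}\right) = - 5 \left(\frac{1}{2 o} + 36\right) = - 5 \left(36 + \frac{1}{2 o}\right) = -180 - \frac{5}{2 o}$)
$- \frac{14}{-2} \cdot 16 + m{\left(-4 \right)} = - \frac{14}{-2} \cdot 16 - \left(180 + \frac{5}{2 \left(-4\right)}\right) = \left(-14\right) \left(- \frac{1}{2}\right) 16 - \frac{1435}{8} = 7 \cdot 16 + \left(-180 + \frac{5}{8}\right) = 112 - \frac{1435}{8} = - \frac{539}{8}$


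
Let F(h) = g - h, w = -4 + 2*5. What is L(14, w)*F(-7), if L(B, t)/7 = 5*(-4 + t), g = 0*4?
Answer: 490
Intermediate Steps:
g = 0
w = 6 (w = -4 + 10 = 6)
F(h) = -h (F(h) = 0 - h = -h)
L(B, t) = -140 + 35*t (L(B, t) = 7*(5*(-4 + t)) = 7*(-20 + 5*t) = -140 + 35*t)
L(14, w)*F(-7) = (-140 + 35*6)*(-1*(-7)) = (-140 + 210)*7 = 70*7 = 490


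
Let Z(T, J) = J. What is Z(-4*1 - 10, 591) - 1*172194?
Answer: -171603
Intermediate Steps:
Z(-4*1 - 10, 591) - 1*172194 = 591 - 1*172194 = 591 - 172194 = -171603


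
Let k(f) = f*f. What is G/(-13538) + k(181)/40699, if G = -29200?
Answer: 815964609/275491531 ≈ 2.9618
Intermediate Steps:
k(f) = f**2
G/(-13538) + k(181)/40699 = -29200/(-13538) + 181**2/40699 = -29200*(-1/13538) + 32761*(1/40699) = 14600/6769 + 32761/40699 = 815964609/275491531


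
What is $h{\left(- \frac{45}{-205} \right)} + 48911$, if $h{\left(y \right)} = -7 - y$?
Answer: $\frac{2005055}{41} \approx 48904.0$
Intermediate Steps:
$h{\left(- \frac{45}{-205} \right)} + 48911 = \left(-7 - - \frac{45}{-205}\right) + 48911 = \left(-7 - \left(-45\right) \left(- \frac{1}{205}\right)\right) + 48911 = \left(-7 - \frac{9}{41}\right) + 48911 = - \frac{296}{41} + 48911 = \frac{2005055}{41}$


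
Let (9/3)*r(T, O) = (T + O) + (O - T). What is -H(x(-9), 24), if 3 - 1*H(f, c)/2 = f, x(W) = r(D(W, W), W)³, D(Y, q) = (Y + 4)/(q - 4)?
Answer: -438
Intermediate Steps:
D(Y, q) = (4 + Y)/(-4 + q)
r(T, O) = 2*O/3 (r(T, O) = ((T + O) + (O - T))/3 = ((O + T) + (O - T))/3 = (2*O)/3 = 2*O/3)
x(W) = 8*W³/27 (x(W) = (2*W/3)³ = 8*W³/27)
H(f, c) = 6 - 2*f
-H(x(-9), 24) = -(6 - 16*(-9)³/27) = -(6 - 16*(-729)/27) = -(6 - 2*(-216)) = -(6 + 432) = -1*438 = -438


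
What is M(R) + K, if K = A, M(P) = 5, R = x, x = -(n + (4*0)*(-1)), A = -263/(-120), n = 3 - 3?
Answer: 863/120 ≈ 7.1917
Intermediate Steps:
n = 0
A = 263/120 (A = -263*(-1/120) = 263/120 ≈ 2.1917)
x = 0 (x = -(0 + (4*0)*(-1)) = -(0 + 0*(-1)) = -(0 + 0) = -1*0 = 0)
R = 0
K = 263/120 ≈ 2.1917
M(R) + K = 5 + 263/120 = 863/120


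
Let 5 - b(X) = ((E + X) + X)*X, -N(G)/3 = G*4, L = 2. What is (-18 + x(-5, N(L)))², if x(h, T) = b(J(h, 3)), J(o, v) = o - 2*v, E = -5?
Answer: 96100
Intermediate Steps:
N(G) = -12*G (N(G) = -3*G*4 = -12*G)
b(X) = 5 - X*(-5 + 2*X) (b(X) = 5 - ((-5 + X) + X)*X = 5 - (-5 + 2*X)*X = 5 - X*(-5 + 2*X))
x(h, T) = -25 - 2*(-6 + h)² + 5*h (x(h, T) = 5 - 2*(h - 2*3)² + 5*(h - 2*3) = 5 - 2*(h - 6)² + 5*(h - 6) = 5 - 2*(-6 + h)² + 5*(-6 + h) = 5 - 2*(-6 + h)² + (-30 + 5*h) = -25 - 2*(-6 + h)² + 5*h)
(-18 + x(-5, N(L)))² = (-18 + (-97 - 2*(-5)² + 29*(-5)))² = (-18 + (-97 - 2*25 - 145))² = (-18 + (-97 - 50 - 145))² = (-18 - 292)² = (-310)² = 96100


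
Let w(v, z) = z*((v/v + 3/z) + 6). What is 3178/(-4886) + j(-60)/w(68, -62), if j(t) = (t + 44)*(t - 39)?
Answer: -650653/150419 ≈ -4.3256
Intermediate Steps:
w(v, z) = z*(7 + 3/z) (w(v, z) = z*((1 + 3/z) + 6) = z*(7 + 3/z))
j(t) = (-39 + t)*(44 + t) (j(t) = (44 + t)*(-39 + t) = (-39 + t)*(44 + t))
3178/(-4886) + j(-60)/w(68, -62) = 3178/(-4886) + (-1716 + (-60)**2 + 5*(-60))/(3 + 7*(-62)) = 3178*(-1/4886) + (-1716 + 3600 - 300)/(3 - 434) = -227/349 + 1584/(-431) = -227/349 + 1584*(-1/431) = -227/349 - 1584/431 = -650653/150419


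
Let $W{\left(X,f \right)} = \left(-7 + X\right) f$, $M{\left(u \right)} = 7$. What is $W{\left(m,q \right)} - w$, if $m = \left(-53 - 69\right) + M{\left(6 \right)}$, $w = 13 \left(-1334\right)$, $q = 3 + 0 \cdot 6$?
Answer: $16976$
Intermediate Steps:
$q = 3$ ($q = 3 + 0 = 3$)
$w = -17342$
$m = -115$ ($m = \left(-53 - 69\right) + 7 = -122 + 7 = -115$)
$W{\left(X,f \right)} = f \left(-7 + X\right)$
$W{\left(m,q \right)} - w = 3 \left(-7 - 115\right) - -17342 = 3 \left(-122\right) + 17342 = -366 + 17342 = 16976$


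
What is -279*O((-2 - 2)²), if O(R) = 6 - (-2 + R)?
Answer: 2232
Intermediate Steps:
O(R) = 8 - R (O(R) = 6 + (2 - R) = 8 - R)
-279*O((-2 - 2)²) = -279*(8 - (-2 - 2)²) = -279*(8 - 1*(-4)²) = -279*(8 - 1*16) = -279*(8 - 16) = -279*(-8) = 2232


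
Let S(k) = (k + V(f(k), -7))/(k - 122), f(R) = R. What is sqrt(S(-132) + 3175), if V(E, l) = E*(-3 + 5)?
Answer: sqrt(51234721)/127 ≈ 56.361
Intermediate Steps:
V(E, l) = 2*E (V(E, l) = E*2 = 2*E)
S(k) = 3*k/(-122 + k) (S(k) = (k + 2*k)/(k - 122) = (3*k)/(-122 + k) = 3*k/(-122 + k))
sqrt(S(-132) + 3175) = sqrt(3*(-132)/(-122 - 132) + 3175) = sqrt(3*(-132)/(-254) + 3175) = sqrt(3*(-132)*(-1/254) + 3175) = sqrt(198/127 + 3175) = sqrt(403423/127) = sqrt(51234721)/127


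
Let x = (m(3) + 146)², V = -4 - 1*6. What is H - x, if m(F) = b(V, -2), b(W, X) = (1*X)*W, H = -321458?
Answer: -349014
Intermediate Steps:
V = -10 (V = -4 - 6 = -10)
b(W, X) = W*X (b(W, X) = X*W = W*X)
m(F) = 20 (m(F) = -10*(-2) = 20)
x = 27556 (x = (20 + 146)² = 166² = 27556)
H - x = -321458 - 1*27556 = -321458 - 27556 = -349014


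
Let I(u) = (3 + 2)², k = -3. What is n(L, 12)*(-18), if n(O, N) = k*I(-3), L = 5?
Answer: 1350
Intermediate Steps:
I(u) = 25 (I(u) = 5² = 25)
n(O, N) = -75 (n(O, N) = -3*25 = -75)
n(L, 12)*(-18) = -75*(-18) = 1350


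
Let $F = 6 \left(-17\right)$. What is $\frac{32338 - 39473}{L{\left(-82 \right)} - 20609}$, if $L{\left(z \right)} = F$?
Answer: $\frac{7135}{20711} \approx 0.3445$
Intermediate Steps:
$F = -102$
$L{\left(z \right)} = -102$
$\frac{32338 - 39473}{L{\left(-82 \right)} - 20609} = \frac{32338 - 39473}{-102 - 20609} = - \frac{7135}{-20711} = \left(-7135\right) \left(- \frac{1}{20711}\right) = \frac{7135}{20711}$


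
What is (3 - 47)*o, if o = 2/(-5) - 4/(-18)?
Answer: 352/45 ≈ 7.8222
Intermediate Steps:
o = -8/45 (o = 2*(-⅕) - 4*(-1/18) = -⅖ + 2/9 = -8/45 ≈ -0.17778)
(3 - 47)*o = (3 - 47)*(-8/45) = -44*(-8/45) = 352/45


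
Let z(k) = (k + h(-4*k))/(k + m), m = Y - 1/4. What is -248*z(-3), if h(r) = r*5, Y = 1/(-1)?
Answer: 56544/17 ≈ 3326.1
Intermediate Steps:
Y = -1
m = -5/4 (m = -1 - 1/4 = -1 - 1*¼ = -1 - ¼ = -5/4 ≈ -1.2500)
h(r) = 5*r
z(k) = -19*k/(-5/4 + k) (z(k) = (k + 5*(-4*k))/(k - 5/4) = (k - 20*k)/(-5/4 + k) = (-19*k)/(-5/4 + k) = -19*k/(-5/4 + k))
-248*z(-3) = -(-18848)*(-3)/(-5 + 4*(-3)) = -(-18848)*(-3)/(-5 - 12) = -(-18848)*(-3)/(-17) = -(-18848)*(-3)*(-1)/17 = -248*(-228/17) = 56544/17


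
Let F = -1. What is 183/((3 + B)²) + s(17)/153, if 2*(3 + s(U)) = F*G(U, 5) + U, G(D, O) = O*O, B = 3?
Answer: 3083/612 ≈ 5.0376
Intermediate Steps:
G(D, O) = O²
s(U) = -31/2 + U/2 (s(U) = -3 + (-1*5² + U)/2 = -3 + (-1*25 + U)/2 = -3 + (-25 + U)/2 = -3 + (-25/2 + U/2) = -31/2 + U/2)
183/((3 + B)²) + s(17)/153 = 183/((3 + 3)²) + (-31/2 + (½)*17)/153 = 183/(6²) + (-31/2 + 17/2)*(1/153) = 183/36 - 7*1/153 = 183*(1/36) - 7/153 = 61/12 - 7/153 = 3083/612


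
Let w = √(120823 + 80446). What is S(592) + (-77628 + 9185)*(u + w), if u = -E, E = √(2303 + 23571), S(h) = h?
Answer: 592 - 68443*√201269 + 68443*√25874 ≈ -1.9696e+7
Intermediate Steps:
w = √201269 ≈ 448.63
E = √25874 ≈ 160.85
u = -√25874 ≈ -160.85
S(592) + (-77628 + 9185)*(u + w) = 592 + (-77628 + 9185)*(-√25874 + √201269) = 592 - 68443*(√201269 - √25874) = 592 + (-68443*√201269 + 68443*√25874) = 592 - 68443*√201269 + 68443*√25874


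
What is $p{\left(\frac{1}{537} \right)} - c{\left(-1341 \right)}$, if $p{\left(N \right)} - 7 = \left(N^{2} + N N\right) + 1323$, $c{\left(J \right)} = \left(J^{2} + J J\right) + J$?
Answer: $- \frac{1036366753777}{288369} \approx -3.5939 \cdot 10^{6}$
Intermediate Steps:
$c{\left(J \right)} = J + 2 J^{2}$ ($c{\left(J \right)} = \left(J^{2} + J^{2}\right) + J = 2 J^{2} + J = J + 2 J^{2}$)
$p{\left(N \right)} = 1330 + 2 N^{2}$ ($p{\left(N \right)} = 7 + \left(\left(N^{2} + N N\right) + 1323\right) = 7 + \left(\left(N^{2} + N^{2}\right) + 1323\right) = 7 + \left(2 N^{2} + 1323\right) = 7 + \left(1323 + 2 N^{2}\right) = 1330 + 2 N^{2}$)
$p{\left(\frac{1}{537} \right)} - c{\left(-1341 \right)} = \left(1330 + 2 \left(\frac{1}{537}\right)^{2}\right) - - 1341 \left(1 + 2 \left(-1341\right)\right) = \left(1330 + \frac{2}{288369}\right) - - 1341 \left(1 - 2682\right) = \left(1330 + 2 \cdot \frac{1}{288369}\right) - \left(-1341\right) \left(-2681\right) = \left(1330 + \frac{2}{288369}\right) - 3595221 = \frac{383530772}{288369} - 3595221 = - \frac{1036366753777}{288369}$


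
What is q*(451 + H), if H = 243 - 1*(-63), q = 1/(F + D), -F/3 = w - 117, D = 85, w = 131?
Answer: 757/43 ≈ 17.605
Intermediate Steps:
F = -42 (F = -3*(131 - 117) = -3*14 = -42)
q = 1/43 (q = 1/(-42 + 85) = 1/43 ≈ 0.023256)
H = 306 (H = 243 + 63 = 306)
q*(451 + H) = (451 + 306)/43 = (1/43)*757 = 757/43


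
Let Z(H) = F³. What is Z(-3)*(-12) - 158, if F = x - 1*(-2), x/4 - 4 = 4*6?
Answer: -17778686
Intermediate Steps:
x = 112 (x = 16 + 4*(4*6) = 16 + 4*24 = 16 + 96 = 112)
F = 114 (F = 112 - 1*(-2) = 112 + 2 = 114)
Z(H) = 1481544 (Z(H) = 114³ = 1481544)
Z(-3)*(-12) - 158 = 1481544*(-12) - 158 = -17778528 - 158 = -17778686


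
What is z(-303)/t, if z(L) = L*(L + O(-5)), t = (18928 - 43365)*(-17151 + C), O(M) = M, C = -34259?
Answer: 6666/89736155 ≈ 7.4284e-5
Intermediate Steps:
t = 1256306170 (t = (18928 - 43365)*(-17151 - 34259) = -24437*(-51410) = 1256306170)
z(L) = L*(-5 + L) (z(L) = L*(L - 5) = L*(-5 + L))
z(-303)/t = -303*(-5 - 303)/1256306170 = -303*(-308)*(1/1256306170) = 93324*(1/1256306170) = 6666/89736155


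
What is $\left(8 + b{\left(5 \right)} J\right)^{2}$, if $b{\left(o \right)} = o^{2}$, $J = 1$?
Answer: $1089$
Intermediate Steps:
$\left(8 + b{\left(5 \right)} J\right)^{2} = \left(8 + 5^{2} \cdot 1\right)^{2} = \left(8 + 25 \cdot 1\right)^{2} = \left(8 + 25\right)^{2} = 33^{2} = 1089$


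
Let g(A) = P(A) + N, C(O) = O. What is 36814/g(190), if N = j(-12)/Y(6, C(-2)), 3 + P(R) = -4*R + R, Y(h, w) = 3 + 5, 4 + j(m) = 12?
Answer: -18407/286 ≈ -64.360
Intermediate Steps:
j(m) = 8 (j(m) = -4 + 12 = 8)
Y(h, w) = 8
P(R) = -3 - 3*R (P(R) = -3 + (-4*R + R) = -3 - 3*R)
N = 1 (N = 8/8 = 8*(⅛) = 1)
g(A) = -2 - 3*A (g(A) = (-3 - 3*A) + 1 = -2 - 3*A)
36814/g(190) = 36814/(-2 - 3*190) = 36814/(-2 - 570) = 36814/(-572) = 36814*(-1/572) = -18407/286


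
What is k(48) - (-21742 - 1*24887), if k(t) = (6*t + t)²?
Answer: 159525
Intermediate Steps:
k(t) = 49*t² (k(t) = (7*t)² = 49*t²)
k(48) - (-21742 - 1*24887) = 49*48² - (-21742 - 1*24887) = 49*2304 - (-21742 - 24887) = 112896 - 1*(-46629) = 112896 + 46629 = 159525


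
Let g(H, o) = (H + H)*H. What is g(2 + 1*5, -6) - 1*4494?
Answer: -4396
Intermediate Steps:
g(H, o) = 2*H**2 (g(H, o) = (2*H)*H = 2*H**2)
g(2 + 1*5, -6) - 1*4494 = 2*(2 + 1*5)**2 - 1*4494 = 2*(2 + 5)**2 - 4494 = 2*7**2 - 4494 = 2*49 - 4494 = 98 - 4494 = -4396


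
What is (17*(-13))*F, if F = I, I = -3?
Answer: 663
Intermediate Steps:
F = -3
(17*(-13))*F = (17*(-13))*(-3) = -221*(-3) = 663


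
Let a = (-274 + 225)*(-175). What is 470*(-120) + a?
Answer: -47825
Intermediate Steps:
a = 8575 (a = -49*(-175) = 8575)
470*(-120) + a = 470*(-120) + 8575 = -56400 + 8575 = -47825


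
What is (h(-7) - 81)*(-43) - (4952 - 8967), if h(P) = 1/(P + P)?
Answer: 105015/14 ≈ 7501.1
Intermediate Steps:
h(P) = 1/(2*P)
(h(-7) - 81)*(-43) - (4952 - 8967) = ((1/2)/(-7) - 81)*(-43) - (4952 - 8967) = ((1/2)*(-1/7) - 81)*(-43) - 1*(-4015) = (-1/14 - 81)*(-43) + 4015 = -1135/14*(-43) + 4015 = 48805/14 + 4015 = 105015/14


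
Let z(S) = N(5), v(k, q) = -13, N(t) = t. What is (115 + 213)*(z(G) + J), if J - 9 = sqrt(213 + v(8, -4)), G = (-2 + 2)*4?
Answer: 4592 + 3280*sqrt(2) ≈ 9230.6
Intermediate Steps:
G = 0 (G = 0*4 = 0)
z(S) = 5
J = 9 + 10*sqrt(2) (J = 9 + sqrt(213 - 13) = 9 + sqrt(200) = 9 + 10*sqrt(2) ≈ 23.142)
(115 + 213)*(z(G) + J) = (115 + 213)*(5 + (9 + 10*sqrt(2))) = 328*(14 + 10*sqrt(2)) = 4592 + 3280*sqrt(2)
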